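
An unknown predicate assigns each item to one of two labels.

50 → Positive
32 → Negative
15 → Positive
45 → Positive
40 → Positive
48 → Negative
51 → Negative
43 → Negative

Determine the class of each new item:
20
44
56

Positive, Negative, Negative

One predicate separates the groups cleanly: multiple of 5.
20 — 20 = 5·4, hence Positive.
44 — 44 = 5·8 + 4, hence Negative.
56 — 56 = 5·11 + 1, hence Negative.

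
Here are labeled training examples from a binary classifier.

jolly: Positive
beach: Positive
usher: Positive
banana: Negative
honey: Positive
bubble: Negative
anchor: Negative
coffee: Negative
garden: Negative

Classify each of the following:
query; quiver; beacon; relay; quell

The pattern is that an item is 'Positive' exactly when: odd length.
query — length 5, hence Positive.
quiver — length 6, hence Negative.
beacon — length 6, hence Negative.
relay — length 5, hence Positive.
quell — length 5, hence Positive.

Positive, Negative, Negative, Positive, Positive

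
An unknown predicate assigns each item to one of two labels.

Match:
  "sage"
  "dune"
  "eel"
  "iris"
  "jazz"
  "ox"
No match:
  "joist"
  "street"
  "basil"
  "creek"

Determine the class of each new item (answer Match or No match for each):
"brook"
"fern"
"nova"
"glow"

No match, Match, Match, Match

Every 'Match' example satisfies: length ≤ 4. None of the 'No match' examples do.
"brook": No match (length 5). "fern": Match (length 4). "nova": Match (length 4). "glow": Match (length 4).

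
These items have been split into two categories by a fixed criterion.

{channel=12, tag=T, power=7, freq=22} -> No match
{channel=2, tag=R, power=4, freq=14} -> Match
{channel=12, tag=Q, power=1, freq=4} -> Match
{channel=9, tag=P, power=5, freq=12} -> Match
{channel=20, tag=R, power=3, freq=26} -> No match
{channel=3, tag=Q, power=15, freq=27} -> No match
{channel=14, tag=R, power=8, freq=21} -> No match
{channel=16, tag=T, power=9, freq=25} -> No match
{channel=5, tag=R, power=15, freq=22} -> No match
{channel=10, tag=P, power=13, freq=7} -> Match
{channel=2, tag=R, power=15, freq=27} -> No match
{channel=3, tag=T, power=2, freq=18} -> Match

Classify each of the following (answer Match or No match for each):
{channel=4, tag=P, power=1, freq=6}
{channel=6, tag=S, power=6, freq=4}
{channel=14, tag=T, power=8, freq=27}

The common property of the 'Match' items is: freq ≤ 18. No 'No match' item has it.
{channel=4, tag=P, power=1, freq=6}: freq = 6 — matches, so Match. {channel=6, tag=S, power=6, freq=4}: freq = 4 — matches, so Match. {channel=14, tag=T, power=8, freq=27}: freq = 27 — lacks this property, so No match.

Match, Match, No match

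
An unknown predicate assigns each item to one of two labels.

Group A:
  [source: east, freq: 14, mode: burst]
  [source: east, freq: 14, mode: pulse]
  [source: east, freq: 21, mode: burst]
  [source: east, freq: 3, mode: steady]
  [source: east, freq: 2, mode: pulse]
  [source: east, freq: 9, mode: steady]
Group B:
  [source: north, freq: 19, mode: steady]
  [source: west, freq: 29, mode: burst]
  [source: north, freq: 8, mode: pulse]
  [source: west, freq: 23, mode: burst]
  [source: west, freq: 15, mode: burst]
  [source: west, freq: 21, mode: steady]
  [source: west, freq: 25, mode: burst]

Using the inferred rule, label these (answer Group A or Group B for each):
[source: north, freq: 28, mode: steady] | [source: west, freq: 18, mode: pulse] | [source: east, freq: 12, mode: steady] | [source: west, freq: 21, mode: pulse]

Group B, Group B, Group A, Group B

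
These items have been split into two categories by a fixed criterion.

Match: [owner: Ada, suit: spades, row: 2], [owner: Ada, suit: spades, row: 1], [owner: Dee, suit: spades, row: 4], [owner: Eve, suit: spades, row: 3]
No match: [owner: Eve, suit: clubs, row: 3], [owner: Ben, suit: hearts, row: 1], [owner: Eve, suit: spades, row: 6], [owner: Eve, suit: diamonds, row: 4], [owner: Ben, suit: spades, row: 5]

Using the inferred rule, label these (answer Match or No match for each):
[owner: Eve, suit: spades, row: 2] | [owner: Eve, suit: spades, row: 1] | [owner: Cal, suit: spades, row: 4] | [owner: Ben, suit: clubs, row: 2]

Match, Match, Match, No match

The rule appears to be: suit is spades AND row ≤ 4.
[owner: Eve, suit: spades, row: 2]: suit is spades, row = 2 — qualifies, so Match.
[owner: Eve, suit: spades, row: 1]: suit is spades, row = 1 — qualifies, so Match.
[owner: Cal, suit: spades, row: 4]: suit is spades, row = 4 — qualifies, so Match.
[owner: Ben, suit: clubs, row: 2]: suit is clubs, row = 2 — doesn't qualify, so No match.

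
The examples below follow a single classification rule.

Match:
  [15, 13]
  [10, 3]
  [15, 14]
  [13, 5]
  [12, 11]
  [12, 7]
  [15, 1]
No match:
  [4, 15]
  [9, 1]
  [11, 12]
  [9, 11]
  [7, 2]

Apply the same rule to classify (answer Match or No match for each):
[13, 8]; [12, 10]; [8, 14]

Rule: first > second AND sum ≥ 13. This holds for each 'Match' example and fails for each 'No match' one.

Match, Match, No match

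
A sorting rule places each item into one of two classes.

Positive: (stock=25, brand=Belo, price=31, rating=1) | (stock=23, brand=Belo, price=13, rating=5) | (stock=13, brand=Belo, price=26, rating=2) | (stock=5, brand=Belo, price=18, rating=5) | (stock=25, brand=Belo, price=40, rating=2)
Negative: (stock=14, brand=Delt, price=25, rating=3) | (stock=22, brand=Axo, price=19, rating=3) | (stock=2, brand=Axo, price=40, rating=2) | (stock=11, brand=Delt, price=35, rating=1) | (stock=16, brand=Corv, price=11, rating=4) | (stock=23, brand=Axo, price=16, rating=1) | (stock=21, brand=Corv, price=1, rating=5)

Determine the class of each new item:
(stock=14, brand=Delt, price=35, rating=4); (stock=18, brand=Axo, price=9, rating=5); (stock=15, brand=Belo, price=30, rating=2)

Negative, Negative, Positive

Checking candidate rules against both groups, what survives is: brand is Belo.
(stock=14, brand=Delt, price=35, rating=4) — brand is Delt, hence Negative. (stock=18, brand=Axo, price=9, rating=5) — brand is Axo, hence Negative. (stock=15, brand=Belo, price=30, rating=2) — brand is Belo, hence Positive.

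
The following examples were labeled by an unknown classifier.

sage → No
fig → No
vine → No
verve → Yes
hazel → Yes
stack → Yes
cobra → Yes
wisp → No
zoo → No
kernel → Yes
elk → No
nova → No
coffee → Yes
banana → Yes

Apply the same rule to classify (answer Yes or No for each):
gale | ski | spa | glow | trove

No, No, No, No, Yes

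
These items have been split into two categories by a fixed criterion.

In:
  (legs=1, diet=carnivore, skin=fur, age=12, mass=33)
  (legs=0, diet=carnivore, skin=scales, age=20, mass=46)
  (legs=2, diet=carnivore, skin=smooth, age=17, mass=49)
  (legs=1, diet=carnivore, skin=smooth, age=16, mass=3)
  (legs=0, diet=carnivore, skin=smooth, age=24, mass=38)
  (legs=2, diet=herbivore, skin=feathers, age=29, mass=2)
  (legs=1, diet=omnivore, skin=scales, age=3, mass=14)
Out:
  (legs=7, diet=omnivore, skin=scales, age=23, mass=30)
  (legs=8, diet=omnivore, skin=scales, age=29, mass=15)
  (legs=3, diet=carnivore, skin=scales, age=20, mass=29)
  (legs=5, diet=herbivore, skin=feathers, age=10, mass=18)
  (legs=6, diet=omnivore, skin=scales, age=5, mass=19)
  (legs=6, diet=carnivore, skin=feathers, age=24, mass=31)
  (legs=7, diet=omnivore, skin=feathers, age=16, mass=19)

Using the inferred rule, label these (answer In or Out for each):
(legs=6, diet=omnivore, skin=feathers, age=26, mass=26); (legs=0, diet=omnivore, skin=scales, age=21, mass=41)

The distinguishing property — legs ≤ 2 — holds for all the 'In' cases and none of the 'Out' cases.

Out, In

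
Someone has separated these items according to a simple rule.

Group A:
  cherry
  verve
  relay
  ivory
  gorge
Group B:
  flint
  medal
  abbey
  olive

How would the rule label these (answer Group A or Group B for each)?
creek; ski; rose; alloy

The common property of the 'Group A' items is: contains 'r'. No 'Group B' item has it.
creek → has 'r' → Group A. ski → no 'r' → Group B. rose → has 'r' → Group A. alloy → no 'r' → Group B.

Group A, Group B, Group A, Group B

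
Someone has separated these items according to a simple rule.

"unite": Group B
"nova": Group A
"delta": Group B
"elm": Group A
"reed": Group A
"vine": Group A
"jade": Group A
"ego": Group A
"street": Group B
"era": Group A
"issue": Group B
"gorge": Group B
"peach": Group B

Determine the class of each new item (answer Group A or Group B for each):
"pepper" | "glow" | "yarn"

Group B, Group A, Group A

The common property of the 'Group A' items is: length ≤ 4. No 'Group B' item has it.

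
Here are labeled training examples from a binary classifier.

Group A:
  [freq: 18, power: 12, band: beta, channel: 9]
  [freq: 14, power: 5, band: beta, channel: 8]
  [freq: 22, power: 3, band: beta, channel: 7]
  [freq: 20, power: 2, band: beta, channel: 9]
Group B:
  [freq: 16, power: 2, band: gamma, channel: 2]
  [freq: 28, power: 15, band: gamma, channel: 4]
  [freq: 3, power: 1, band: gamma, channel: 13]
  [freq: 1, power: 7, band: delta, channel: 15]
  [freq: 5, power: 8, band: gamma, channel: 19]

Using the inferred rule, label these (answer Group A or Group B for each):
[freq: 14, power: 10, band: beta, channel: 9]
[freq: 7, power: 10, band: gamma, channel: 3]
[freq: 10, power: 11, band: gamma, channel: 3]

The distinguishing property — band is beta — holds for all the 'Group A' cases and none of the 'Group B' cases.
Group A: [freq: 14, power: 10, band: beta, channel: 9], since band is beta.
Group B: [freq: 7, power: 10, band: gamma, channel: 3], since band is gamma.
Group B: [freq: 10, power: 11, band: gamma, channel: 3], since band is gamma.

Group A, Group B, Group B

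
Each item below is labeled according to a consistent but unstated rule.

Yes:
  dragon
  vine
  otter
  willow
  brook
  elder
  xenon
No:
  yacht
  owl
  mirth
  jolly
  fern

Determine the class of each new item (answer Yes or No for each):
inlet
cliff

Yes, No

All 'Yes' examples share one property — has ≥ 2 vowels — and every 'No' example lacks it.
inlet: Yes (2 vowels).
cliff: No (1 vowel).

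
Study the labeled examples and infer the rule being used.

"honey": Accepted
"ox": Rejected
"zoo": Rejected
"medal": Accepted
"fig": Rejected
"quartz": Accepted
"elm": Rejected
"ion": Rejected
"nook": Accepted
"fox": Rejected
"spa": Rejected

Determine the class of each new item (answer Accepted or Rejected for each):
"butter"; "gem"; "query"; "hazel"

Accepted, Rejected, Accepted, Accepted

The classifier is using: length ≥ 4.
Accepted: "butter", since length 6.
Rejected: "gem", since length 3.
Accepted: "query", since length 5.
Accepted: "hazel", since length 5.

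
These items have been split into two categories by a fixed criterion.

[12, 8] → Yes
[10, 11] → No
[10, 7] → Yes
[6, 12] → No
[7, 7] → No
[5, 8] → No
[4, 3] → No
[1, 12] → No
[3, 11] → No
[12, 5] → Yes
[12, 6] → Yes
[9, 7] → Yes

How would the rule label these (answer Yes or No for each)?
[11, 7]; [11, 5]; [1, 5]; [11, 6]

Yes, Yes, No, Yes

Every 'Yes' example satisfies: first > second AND sum ≥ 13. None of the 'No' examples do.
[11, 7] — 11 > 7, 11+7 = 18, hence Yes.
[11, 5] — 11 > 5, 11+5 = 16, hence Yes.
[1, 5] — 1 < 5, 1+5 = 6, hence No.
[11, 6] — 11 > 6, 11+6 = 17, hence Yes.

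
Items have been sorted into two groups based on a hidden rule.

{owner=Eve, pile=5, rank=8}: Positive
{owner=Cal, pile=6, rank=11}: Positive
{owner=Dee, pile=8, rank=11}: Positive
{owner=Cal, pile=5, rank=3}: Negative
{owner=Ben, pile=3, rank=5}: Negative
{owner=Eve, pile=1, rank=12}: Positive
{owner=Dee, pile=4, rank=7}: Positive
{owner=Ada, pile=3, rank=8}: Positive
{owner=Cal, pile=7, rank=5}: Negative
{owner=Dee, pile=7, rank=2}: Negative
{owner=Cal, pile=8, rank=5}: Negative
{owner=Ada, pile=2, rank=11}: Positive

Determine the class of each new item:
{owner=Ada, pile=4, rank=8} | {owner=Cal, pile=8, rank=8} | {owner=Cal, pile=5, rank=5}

Positive, Positive, Negative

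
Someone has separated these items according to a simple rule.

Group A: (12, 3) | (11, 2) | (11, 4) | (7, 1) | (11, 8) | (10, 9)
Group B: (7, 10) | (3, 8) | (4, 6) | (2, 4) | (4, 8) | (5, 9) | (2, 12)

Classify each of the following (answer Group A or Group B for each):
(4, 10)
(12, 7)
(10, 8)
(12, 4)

Group B, Group A, Group A, Group A

The distinguishing property — first > second — holds for all the 'Group A' cases and none of the 'Group B' cases.
(4, 10): 4 < 10 — doesn't qualify, so Group B.
(12, 7): 12 > 7 — passes, so Group A.
(10, 8): 10 > 8 — passes, so Group A.
(12, 4): 12 > 4 — passes, so Group A.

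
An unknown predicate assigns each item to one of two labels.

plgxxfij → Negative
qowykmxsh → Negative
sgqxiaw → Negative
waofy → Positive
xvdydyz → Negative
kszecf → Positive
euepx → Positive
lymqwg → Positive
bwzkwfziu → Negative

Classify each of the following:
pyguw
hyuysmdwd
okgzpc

A rule that fits every label: length ≤ 6 — true of each 'Positive' example, false of each 'Negative' one.
pyguw → length 5 → Positive. hyuysmdwd → length 9 → Negative. okgzpc → length 6 → Positive.

Positive, Negative, Positive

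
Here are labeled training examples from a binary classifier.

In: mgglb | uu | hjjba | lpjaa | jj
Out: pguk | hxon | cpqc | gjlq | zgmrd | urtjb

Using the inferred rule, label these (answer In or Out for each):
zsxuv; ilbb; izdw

Out, In, Out

A rule that fits every label: has a double letter — true of each 'In' example, false of each 'Out' one.
zsxuv: no doubled letter — does not satisfy this, so Out. ilbb: 'bb' doubled — fits, so In. izdw: no doubled letter — does not satisfy this, so Out.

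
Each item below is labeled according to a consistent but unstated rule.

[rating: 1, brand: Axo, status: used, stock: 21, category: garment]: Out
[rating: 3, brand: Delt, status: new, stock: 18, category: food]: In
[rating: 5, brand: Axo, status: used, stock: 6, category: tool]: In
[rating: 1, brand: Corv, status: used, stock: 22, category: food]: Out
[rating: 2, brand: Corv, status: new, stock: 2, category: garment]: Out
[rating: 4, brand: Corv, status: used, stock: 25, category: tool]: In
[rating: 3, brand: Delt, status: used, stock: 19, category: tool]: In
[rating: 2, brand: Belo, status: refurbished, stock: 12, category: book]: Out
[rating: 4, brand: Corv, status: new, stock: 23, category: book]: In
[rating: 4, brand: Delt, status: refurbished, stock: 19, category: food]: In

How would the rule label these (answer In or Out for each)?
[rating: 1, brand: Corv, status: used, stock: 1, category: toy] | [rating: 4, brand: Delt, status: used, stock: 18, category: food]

Out, In

The distinguishing property — rating ≥ 3 — holds for all the 'In' cases and none of the 'Out' cases.
[rating: 1, brand: Corv, status: used, stock: 1, category: toy]: rating = 1, does not pass → Out.
[rating: 4, brand: Delt, status: used, stock: 18, category: food]: rating = 4, fits → In.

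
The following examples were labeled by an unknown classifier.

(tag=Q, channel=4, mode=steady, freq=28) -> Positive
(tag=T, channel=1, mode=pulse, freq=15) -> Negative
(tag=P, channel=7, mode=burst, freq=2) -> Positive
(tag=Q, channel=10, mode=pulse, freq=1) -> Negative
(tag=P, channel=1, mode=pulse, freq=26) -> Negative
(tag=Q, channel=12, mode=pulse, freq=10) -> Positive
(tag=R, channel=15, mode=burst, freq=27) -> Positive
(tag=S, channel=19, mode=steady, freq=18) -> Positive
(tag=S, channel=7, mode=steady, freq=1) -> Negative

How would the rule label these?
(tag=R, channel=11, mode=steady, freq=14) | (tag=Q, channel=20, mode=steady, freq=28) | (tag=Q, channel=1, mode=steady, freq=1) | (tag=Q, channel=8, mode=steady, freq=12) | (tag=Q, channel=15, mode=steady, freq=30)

Positive, Positive, Negative, Positive, Positive

The common property of the 'Positive' items is: freq ≥ 2 AND channel ≥ 4. No 'Negative' item has it.
(tag=R, channel=11, mode=steady, freq=14): freq = 14, channel = 11, has this property → Positive.
(tag=Q, channel=20, mode=steady, freq=28): freq = 28, channel = 20, has this property → Positive.
(tag=Q, channel=1, mode=steady, freq=1): freq = 1, channel = 1, fails the rule → Negative.
(tag=Q, channel=8, mode=steady, freq=12): freq = 12, channel = 8, has this property → Positive.
(tag=Q, channel=15, mode=steady, freq=30): freq = 30, channel = 15, has this property → Positive.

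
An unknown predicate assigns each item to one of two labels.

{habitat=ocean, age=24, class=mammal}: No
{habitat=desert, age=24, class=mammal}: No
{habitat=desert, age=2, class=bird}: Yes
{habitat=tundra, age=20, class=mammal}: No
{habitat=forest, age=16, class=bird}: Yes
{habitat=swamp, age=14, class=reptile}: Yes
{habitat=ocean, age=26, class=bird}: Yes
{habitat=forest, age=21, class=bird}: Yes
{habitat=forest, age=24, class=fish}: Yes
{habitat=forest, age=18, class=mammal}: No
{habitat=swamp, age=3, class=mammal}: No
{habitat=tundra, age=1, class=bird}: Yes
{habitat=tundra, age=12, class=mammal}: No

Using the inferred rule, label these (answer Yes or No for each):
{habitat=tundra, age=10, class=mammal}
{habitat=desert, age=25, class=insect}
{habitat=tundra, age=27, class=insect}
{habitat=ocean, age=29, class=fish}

No, Yes, Yes, Yes

Rule: class is not mammal. This holds for each 'Yes' example and fails for each 'No' one.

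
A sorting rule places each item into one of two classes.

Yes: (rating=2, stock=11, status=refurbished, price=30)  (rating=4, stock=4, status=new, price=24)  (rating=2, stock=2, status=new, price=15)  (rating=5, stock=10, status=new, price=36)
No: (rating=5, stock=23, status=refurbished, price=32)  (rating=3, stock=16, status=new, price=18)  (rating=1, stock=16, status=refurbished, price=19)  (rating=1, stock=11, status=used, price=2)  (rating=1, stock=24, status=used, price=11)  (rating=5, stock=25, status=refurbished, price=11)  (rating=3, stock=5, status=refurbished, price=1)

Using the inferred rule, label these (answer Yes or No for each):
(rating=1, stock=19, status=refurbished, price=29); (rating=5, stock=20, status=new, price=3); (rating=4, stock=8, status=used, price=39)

Rule: stock ≤ 11 AND price ≥ 11. This holds for each 'Yes' example and fails for each 'No' one.
(rating=1, stock=19, status=refurbished, price=29): stock = 19, price = 29 — fails this test, so No. (rating=5, stock=20, status=new, price=3): stock = 20, price = 3 — fails this test, so No. (rating=4, stock=8, status=used, price=39): stock = 8, price = 39 — satisfies this, so Yes.

No, No, Yes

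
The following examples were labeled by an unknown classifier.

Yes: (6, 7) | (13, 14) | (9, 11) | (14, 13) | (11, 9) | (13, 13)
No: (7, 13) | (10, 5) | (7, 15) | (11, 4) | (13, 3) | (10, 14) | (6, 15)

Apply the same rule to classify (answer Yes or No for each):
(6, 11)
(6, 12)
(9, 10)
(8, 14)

No, No, Yes, No

The rule appears to be: |first − second| ≤ 2.
(6, 11): No (|6−11| = 5). (6, 12): No (|6−12| = 6). (9, 10): Yes (|9−10| = 1). (8, 14): No (|8−14| = 6).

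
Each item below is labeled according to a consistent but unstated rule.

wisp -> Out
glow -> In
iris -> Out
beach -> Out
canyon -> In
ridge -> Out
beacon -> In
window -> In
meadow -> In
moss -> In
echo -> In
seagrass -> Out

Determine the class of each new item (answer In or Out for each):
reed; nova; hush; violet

Rule: contains 'o'. This holds for each 'In' example and fails for each 'Out' one.
reed → no 'o' → Out.
nova → has 'o' → In.
hush → no 'o' → Out.
violet → has 'o' → In.

Out, In, Out, In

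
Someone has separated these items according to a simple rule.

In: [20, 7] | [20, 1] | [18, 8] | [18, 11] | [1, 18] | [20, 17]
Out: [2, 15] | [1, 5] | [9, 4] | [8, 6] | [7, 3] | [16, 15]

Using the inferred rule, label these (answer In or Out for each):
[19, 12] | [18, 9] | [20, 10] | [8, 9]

In, In, In, Out

'In' ⟺ max ≥ 17.
[19, 12] → max 19 → In.
[18, 9] → max 18 → In.
[20, 10] → max 20 → In.
[8, 9] → max 9 → Out.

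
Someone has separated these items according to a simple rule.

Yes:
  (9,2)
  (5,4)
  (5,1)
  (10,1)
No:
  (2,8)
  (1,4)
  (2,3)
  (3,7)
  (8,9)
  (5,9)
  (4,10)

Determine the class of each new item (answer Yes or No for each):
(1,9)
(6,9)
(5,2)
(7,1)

Rule: first > second. This holds for each 'Yes' example and fails for each 'No' one.

No, No, Yes, Yes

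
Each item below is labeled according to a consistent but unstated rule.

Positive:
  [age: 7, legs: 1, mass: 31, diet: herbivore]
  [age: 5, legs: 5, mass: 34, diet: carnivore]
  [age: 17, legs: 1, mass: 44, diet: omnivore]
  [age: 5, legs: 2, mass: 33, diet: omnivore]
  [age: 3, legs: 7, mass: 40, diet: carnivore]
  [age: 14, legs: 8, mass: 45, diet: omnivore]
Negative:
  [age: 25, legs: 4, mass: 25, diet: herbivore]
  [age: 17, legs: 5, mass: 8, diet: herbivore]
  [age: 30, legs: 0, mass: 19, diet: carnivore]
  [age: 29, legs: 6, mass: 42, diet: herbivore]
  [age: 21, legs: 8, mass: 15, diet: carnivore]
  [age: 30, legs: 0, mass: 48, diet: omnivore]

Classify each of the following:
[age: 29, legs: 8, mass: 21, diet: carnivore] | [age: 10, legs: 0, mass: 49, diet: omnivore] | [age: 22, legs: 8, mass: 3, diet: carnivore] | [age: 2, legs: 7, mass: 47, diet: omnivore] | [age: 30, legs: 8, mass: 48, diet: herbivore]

Negative, Positive, Negative, Positive, Negative

The common property of the 'Positive' items is: age ≤ 17 AND mass ≥ 15. No 'Negative' item has it.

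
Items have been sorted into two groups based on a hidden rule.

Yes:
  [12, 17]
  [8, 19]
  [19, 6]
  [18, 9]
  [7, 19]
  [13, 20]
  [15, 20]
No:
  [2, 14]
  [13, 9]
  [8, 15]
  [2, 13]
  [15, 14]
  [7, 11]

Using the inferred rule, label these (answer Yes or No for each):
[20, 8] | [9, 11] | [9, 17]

Rule: max ≥ 17. This holds for each 'Yes' example and fails for each 'No' one.
[20, 8]: max 20, checks out → Yes.
[9, 11]: max 11, does not fit → No.
[9, 17]: max 17, checks out → Yes.

Yes, No, Yes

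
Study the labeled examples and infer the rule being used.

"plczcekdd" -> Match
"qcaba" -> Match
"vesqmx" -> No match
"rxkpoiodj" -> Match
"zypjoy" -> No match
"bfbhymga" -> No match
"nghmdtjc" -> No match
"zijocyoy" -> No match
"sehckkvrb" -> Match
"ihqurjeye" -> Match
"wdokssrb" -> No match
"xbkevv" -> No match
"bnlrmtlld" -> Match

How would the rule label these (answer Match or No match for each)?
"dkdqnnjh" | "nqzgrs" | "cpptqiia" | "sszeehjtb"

'Match' ⟺ odd length.
"dkdqnnjh" → length 8 → No match. "nqzgrs" → length 6 → No match. "cpptqiia" → length 8 → No match. "sszeehjtb" → length 9 → Match.

No match, No match, No match, Match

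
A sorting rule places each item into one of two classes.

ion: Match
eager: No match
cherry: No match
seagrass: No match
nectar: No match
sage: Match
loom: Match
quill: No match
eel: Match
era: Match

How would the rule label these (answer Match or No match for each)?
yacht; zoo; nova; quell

No match, Match, Match, No match

The pattern is that an item is 'Match' exactly when: length ≤ 4.
yacht — length 5, hence No match. zoo — length 3, hence Match. nova — length 4, hence Match. quell — length 5, hence No match.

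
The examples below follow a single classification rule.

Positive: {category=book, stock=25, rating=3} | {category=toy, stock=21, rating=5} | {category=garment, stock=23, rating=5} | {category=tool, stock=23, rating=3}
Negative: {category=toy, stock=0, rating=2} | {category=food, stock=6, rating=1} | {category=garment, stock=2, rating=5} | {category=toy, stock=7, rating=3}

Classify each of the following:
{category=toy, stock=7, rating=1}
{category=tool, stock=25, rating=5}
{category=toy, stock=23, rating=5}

The distinguishing property — stock ≥ 21 — holds for all the 'Positive' cases and none of the 'Negative' cases.
{category=toy, stock=7, rating=1}: Negative (stock = 7). {category=tool, stock=25, rating=5}: Positive (stock = 25). {category=toy, stock=23, rating=5}: Positive (stock = 23).

Negative, Positive, Positive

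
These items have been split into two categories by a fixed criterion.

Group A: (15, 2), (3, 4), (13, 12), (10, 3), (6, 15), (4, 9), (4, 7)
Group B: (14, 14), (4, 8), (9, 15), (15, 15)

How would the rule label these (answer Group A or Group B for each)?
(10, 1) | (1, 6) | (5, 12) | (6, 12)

Group A, Group A, Group A, Group B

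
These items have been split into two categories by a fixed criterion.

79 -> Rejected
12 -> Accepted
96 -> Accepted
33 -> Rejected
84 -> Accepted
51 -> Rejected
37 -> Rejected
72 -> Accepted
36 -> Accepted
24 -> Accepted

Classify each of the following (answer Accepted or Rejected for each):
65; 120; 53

Every 'Accepted' example satisfies: even. None of the 'Rejected' examples do.
65: Rejected (65 is odd). 120: Accepted (120 is even). 53: Rejected (53 is odd).

Rejected, Accepted, Rejected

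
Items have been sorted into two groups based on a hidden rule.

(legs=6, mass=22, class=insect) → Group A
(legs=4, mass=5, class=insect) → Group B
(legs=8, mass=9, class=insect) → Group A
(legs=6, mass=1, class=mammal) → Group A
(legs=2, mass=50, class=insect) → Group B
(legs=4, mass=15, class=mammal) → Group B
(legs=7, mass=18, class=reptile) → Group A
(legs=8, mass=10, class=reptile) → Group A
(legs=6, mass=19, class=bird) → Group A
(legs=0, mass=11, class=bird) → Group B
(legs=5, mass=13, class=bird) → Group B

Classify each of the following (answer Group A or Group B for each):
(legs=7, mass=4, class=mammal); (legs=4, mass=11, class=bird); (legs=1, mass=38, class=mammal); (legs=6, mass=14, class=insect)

The common property of the 'Group A' items is: legs ≥ 6. No 'Group B' item has it.
(legs=7, mass=4, class=mammal) — legs = 7, hence Group A.
(legs=4, mass=11, class=bird) — legs = 4, hence Group B.
(legs=1, mass=38, class=mammal) — legs = 1, hence Group B.
(legs=6, mass=14, class=insect) — legs = 6, hence Group A.

Group A, Group B, Group B, Group A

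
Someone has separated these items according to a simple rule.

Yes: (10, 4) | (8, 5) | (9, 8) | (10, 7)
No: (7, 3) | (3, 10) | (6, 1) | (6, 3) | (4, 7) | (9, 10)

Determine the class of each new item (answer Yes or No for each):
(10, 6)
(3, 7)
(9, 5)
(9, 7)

Yes, No, Yes, Yes

Rule: first > second AND sum ≥ 11. This holds for each 'Yes' example and fails for each 'No' one.
Yes: (10, 6), since 10 > 6, 10+6 = 16. No: (3, 7), since 3 < 7, 3+7 = 10. Yes: (9, 5), since 9 > 5, 9+5 = 14. Yes: (9, 7), since 9 > 7, 9+7 = 16.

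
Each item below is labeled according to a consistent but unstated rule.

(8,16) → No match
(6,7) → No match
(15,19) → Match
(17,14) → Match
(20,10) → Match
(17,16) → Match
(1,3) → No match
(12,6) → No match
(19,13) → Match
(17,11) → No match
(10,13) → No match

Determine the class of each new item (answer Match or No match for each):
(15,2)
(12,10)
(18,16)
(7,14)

A rule that fits every label: sum ≥ 30 — true of each 'Match' example, false of each 'No match' one.
No match: (15,2), since 15+2 = 17. No match: (12,10), since 12+10 = 22. Match: (18,16), since 18+16 = 34. No match: (7,14), since 7+14 = 21.

No match, No match, Match, No match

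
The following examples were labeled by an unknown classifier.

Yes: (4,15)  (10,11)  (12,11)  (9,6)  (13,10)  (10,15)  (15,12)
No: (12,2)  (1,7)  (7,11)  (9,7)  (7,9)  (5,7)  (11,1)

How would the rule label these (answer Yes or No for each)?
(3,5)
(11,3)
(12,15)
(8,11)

Every 'Yes' example satisfies: sum is odd. None of the 'No' examples do.
(3,5) → 3+5 = 8 → No.
(11,3) → 11+3 = 14 → No.
(12,15) → 12+15 = 27 → Yes.
(8,11) → 8+11 = 19 → Yes.

No, No, Yes, Yes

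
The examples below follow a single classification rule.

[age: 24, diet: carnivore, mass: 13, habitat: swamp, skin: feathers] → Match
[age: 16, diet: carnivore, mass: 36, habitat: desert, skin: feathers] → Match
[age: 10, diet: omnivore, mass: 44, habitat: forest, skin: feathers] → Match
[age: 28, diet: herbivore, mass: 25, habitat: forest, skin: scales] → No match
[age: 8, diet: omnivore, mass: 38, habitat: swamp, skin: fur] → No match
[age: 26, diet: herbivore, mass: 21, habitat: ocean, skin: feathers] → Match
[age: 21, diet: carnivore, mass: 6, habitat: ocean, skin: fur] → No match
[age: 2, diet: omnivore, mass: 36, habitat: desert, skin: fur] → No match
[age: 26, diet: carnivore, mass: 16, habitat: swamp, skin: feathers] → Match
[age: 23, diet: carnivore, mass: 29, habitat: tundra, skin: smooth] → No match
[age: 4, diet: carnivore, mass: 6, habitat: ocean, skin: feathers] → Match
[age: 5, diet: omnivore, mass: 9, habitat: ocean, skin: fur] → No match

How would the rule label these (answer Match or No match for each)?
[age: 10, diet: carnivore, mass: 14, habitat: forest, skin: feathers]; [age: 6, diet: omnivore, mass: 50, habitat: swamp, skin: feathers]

The rule appears to be: skin is feathers.
[age: 10, diet: carnivore, mass: 14, habitat: forest, skin: feathers]: skin is feathers — meets the rule, so Match. [age: 6, diet: omnivore, mass: 50, habitat: swamp, skin: feathers]: skin is feathers — meets the rule, so Match.

Match, Match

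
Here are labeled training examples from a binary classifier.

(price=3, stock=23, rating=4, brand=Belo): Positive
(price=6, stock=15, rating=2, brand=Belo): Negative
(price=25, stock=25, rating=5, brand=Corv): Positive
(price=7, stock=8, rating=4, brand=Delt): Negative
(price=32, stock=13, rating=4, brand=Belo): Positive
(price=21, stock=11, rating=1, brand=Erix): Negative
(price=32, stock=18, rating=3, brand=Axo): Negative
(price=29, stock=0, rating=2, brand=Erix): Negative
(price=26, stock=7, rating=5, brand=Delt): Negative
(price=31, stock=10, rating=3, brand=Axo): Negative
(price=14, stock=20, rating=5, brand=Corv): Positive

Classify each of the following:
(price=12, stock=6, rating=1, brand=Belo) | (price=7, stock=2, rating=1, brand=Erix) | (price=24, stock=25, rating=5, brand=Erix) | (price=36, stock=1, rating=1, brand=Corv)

The distinguishing property — rating ≥ 4 AND stock ≥ 10 — holds for all the 'Positive' cases and none of the 'Negative' cases.

Negative, Negative, Positive, Negative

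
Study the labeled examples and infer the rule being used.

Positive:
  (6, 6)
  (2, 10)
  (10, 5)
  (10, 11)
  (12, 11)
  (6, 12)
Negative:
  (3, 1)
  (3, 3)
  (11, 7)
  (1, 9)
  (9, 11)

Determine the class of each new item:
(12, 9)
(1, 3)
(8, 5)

The distinguishing property — first is even — holds for all the 'Positive' cases and none of the 'Negative' cases.
(12, 9): Positive (first 12). (1, 3): Negative (first 1). (8, 5): Positive (first 8).

Positive, Negative, Positive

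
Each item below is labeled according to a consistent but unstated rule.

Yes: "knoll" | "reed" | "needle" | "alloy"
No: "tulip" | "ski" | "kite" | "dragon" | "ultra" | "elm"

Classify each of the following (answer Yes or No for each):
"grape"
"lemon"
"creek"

No, No, Yes

The classifier is using: has a double letter.
No: "grape", since no doubled letter.
No: "lemon", since no doubled letter.
Yes: "creek", since 'ee' doubled.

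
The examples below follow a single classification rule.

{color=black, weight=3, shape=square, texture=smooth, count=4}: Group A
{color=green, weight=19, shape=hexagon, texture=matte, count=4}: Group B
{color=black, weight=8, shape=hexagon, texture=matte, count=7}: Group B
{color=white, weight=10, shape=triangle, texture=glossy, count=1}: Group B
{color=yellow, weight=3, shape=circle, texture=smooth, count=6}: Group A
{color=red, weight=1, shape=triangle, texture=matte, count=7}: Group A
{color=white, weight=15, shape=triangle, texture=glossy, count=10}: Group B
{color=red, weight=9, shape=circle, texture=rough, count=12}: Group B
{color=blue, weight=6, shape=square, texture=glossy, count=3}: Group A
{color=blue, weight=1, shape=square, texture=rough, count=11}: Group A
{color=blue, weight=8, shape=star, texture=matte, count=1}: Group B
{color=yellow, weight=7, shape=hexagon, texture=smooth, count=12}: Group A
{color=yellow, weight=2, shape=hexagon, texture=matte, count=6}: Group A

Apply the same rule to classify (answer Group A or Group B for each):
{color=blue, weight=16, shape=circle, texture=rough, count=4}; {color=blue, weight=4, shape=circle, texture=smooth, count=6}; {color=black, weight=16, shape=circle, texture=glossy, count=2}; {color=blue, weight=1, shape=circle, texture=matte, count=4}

Group B, Group A, Group B, Group A

Rule: weight ≤ 7. This holds for each 'Group A' example and fails for each 'Group B' one.
{color=blue, weight=16, shape=circle, texture=rough, count=4} → weight = 16 → Group B. {color=blue, weight=4, shape=circle, texture=smooth, count=6} → weight = 4 → Group A. {color=black, weight=16, shape=circle, texture=glossy, count=2} → weight = 16 → Group B. {color=blue, weight=1, shape=circle, texture=matte, count=4} → weight = 1 → Group A.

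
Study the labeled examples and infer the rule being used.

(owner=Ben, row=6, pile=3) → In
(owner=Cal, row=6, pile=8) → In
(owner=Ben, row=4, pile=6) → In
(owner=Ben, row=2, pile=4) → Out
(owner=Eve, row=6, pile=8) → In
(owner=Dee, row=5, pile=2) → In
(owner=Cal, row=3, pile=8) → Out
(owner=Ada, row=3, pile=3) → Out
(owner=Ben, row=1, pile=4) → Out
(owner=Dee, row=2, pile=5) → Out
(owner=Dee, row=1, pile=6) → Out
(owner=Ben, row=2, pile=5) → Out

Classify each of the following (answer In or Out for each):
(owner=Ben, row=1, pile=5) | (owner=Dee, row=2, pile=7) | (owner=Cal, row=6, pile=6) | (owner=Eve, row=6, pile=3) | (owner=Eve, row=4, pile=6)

Out, Out, In, In, In

The distinguishing property — row ≥ 4 — holds for all the 'In' cases and none of the 'Out' cases.
Out: (owner=Ben, row=1, pile=5), since row = 1. Out: (owner=Dee, row=2, pile=7), since row = 2. In: (owner=Cal, row=6, pile=6), since row = 6. In: (owner=Eve, row=6, pile=3), since row = 6. In: (owner=Eve, row=4, pile=6), since row = 4.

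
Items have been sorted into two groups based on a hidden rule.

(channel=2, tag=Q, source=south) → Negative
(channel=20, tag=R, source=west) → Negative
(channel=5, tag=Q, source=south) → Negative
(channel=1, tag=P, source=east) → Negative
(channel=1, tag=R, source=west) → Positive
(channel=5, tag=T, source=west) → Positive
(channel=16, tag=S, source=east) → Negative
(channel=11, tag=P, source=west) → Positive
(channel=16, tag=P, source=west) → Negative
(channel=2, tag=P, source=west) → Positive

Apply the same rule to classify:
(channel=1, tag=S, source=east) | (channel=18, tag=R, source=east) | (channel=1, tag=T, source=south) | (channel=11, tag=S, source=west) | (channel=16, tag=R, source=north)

One predicate separates the groups cleanly: source is west AND channel ≤ 11.

Negative, Negative, Negative, Positive, Negative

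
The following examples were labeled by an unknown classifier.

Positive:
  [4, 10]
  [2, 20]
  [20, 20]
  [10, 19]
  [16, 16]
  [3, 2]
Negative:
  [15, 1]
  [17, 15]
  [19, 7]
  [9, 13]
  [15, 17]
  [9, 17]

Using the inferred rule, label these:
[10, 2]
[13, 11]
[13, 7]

The common property of the 'Positive' items is: product is even. No 'Negative' item has it.

Positive, Negative, Negative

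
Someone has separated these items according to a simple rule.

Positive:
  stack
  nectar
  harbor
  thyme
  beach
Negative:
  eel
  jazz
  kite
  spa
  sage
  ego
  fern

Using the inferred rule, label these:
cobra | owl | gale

Positive, Negative, Negative

The rule appears to be: length ≥ 5.
cobra: length 5 — qualifies, so Positive. owl: length 3 — does not pass, so Negative. gale: length 4 — does not pass, so Negative.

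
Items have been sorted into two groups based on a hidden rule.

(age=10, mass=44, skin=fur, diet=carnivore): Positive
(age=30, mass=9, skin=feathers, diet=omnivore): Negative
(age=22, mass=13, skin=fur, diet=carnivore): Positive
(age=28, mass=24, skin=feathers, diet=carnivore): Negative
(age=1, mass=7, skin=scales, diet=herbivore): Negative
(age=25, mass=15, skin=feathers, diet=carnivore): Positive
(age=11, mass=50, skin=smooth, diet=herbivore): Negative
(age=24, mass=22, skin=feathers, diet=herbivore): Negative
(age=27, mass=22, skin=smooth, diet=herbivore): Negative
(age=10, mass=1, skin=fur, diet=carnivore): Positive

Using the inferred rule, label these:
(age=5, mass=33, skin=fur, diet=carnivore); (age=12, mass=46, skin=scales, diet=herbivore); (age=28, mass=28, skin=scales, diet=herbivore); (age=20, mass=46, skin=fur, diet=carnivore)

Positive, Negative, Negative, Positive

A rule that fits every label: diet is carnivore AND age ≤ 25 — true of each 'Positive' example, false of each 'Negative' one.
(age=5, mass=33, skin=fur, diet=carnivore) → diet is carnivore, age = 5 → Positive. (age=12, mass=46, skin=scales, diet=herbivore) → diet is herbivore, age = 12 → Negative. (age=28, mass=28, skin=scales, diet=herbivore) → diet is herbivore, age = 28 → Negative. (age=20, mass=46, skin=fur, diet=carnivore) → diet is carnivore, age = 20 → Positive.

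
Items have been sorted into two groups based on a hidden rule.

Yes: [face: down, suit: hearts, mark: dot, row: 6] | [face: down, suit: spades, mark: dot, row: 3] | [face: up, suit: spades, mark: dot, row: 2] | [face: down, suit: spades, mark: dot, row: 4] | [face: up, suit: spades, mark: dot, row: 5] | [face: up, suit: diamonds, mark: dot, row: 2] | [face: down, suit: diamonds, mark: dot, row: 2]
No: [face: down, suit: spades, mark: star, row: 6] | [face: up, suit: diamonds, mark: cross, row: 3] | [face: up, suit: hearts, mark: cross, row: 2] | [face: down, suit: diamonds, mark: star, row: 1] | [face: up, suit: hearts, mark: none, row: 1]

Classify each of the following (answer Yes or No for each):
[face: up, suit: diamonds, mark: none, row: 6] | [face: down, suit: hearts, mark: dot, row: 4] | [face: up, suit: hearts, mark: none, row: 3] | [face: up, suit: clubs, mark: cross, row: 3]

No, Yes, No, No

The distinguishing property — mark is dot — holds for all the 'Yes' cases and none of the 'No' cases.
[face: up, suit: diamonds, mark: none, row: 6]: mark is none — doesn't qualify, so No. [face: down, suit: hearts, mark: dot, row: 4]: mark is dot — meets the rule, so Yes. [face: up, suit: hearts, mark: none, row: 3]: mark is none — doesn't qualify, so No. [face: up, suit: clubs, mark: cross, row: 3]: mark is cross — doesn't qualify, so No.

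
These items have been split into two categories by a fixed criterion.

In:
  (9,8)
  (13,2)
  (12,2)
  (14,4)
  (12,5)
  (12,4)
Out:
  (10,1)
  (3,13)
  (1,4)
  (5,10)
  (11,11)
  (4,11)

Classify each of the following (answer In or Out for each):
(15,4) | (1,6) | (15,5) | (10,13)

In, Out, In, Out

All 'In' examples share one property — first > second AND sum ≥ 14 — and every 'Out' example lacks it.
(15,4) → 15 > 4, 15+4 = 19 → In. (1,6) → 1 < 6, 1+6 = 7 → Out. (15,5) → 15 > 5, 15+5 = 20 → In. (10,13) → 10 < 13, 10+13 = 23 → Out.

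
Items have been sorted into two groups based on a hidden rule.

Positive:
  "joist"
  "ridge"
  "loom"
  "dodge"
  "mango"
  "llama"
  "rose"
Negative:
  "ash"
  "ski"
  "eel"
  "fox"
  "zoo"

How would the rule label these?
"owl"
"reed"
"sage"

Rule: length ≥ 4. This holds for each 'Positive' example and fails for each 'Negative' one.
"owl" — length 3, hence Negative.
"reed" — length 4, hence Positive.
"sage" — length 4, hence Positive.

Negative, Positive, Positive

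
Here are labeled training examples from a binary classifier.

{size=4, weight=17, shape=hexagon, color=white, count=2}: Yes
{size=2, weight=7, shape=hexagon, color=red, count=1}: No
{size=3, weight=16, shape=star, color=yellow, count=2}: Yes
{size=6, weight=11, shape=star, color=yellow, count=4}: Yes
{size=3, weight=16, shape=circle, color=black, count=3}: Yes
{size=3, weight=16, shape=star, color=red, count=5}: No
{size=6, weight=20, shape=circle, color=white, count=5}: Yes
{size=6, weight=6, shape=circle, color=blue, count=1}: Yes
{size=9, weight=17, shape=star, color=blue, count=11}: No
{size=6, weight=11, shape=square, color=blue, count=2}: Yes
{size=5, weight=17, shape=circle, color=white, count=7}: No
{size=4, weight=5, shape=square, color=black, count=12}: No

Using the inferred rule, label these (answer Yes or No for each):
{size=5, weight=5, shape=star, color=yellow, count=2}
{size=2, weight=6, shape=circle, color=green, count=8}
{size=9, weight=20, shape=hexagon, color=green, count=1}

Yes, No, Yes

The classifier is using: color is not red AND count ≤ 5.
{size=5, weight=5, shape=star, color=yellow, count=2} — color is yellow, count = 2, hence Yes. {size=2, weight=6, shape=circle, color=green, count=8} — color is green, count = 8, hence No. {size=9, weight=20, shape=hexagon, color=green, count=1} — color is green, count = 1, hence Yes.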